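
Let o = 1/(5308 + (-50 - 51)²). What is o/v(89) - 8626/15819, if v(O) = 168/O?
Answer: -2497082069/4579621592 ≈ -0.54526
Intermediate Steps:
o = 1/15509 (o = 1/(5308 + (-101)²) = 1/(5308 + 10201) = 1/15509 ≈ 6.4479e-5)
o/v(89) - 8626/15819 = 1/(15509*((168/89))) - 8626/15819 = 1/(15509*((168*(1/89)))) - 8626*1/15819 = 1/(15509*(168/89)) - 8626/15819 = (1/15509)*(89/168) - 8626/15819 = 89/2605512 - 8626/15819 = -2497082069/4579621592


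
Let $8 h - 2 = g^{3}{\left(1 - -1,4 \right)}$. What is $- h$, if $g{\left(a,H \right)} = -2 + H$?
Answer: $- \frac{5}{4} \approx -1.25$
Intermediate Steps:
$h = \frac{5}{4}$ ($h = \frac{1}{4} + \frac{\left(-2 + 4\right)^{3}}{8} = \frac{1}{4} + \frac{2^{3}}{8} = \frac{1}{4} + \frac{1}{8} \cdot 8 = \frac{1}{4} + 1 = \frac{5}{4} \approx 1.25$)
$- h = \left(-1\right) \frac{5}{4} = - \frac{5}{4}$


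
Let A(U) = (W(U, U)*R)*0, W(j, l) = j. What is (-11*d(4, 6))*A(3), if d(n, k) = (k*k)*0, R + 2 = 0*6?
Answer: 0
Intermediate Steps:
R = -2 (R = -2 + 0*6 = -2 + 0 = -2)
d(n, k) = 0 (d(n, k) = k²*0 = 0)
A(U) = 0 (A(U) = (U*(-2))*0 = -2*U*0 = 0)
(-11*d(4, 6))*A(3) = -11*0*0 = 0*0 = 0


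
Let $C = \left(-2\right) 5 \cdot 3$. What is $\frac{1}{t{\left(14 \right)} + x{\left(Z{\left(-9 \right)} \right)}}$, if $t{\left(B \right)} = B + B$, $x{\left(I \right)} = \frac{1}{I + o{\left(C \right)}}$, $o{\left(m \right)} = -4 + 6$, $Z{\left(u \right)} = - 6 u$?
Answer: $\frac{56}{1569} \approx 0.035691$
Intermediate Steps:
$C = -30$ ($C = \left(-10\right) 3 = -30$)
$o{\left(m \right)} = 2$
$x{\left(I \right)} = \frac{1}{2 + I}$ ($x{\left(I \right)} = \frac{1}{I + 2} = \frac{1}{2 + I}$)
$t{\left(B \right)} = 2 B$
$\frac{1}{t{\left(14 \right)} + x{\left(Z{\left(-9 \right)} \right)}} = \frac{1}{2 \cdot 14 + \frac{1}{2 - -54}} = \frac{1}{28 + \frac{1}{2 + 54}} = \frac{1}{28 + \frac{1}{56}} = \frac{1}{\frac{1569}{56}} = \frac{56}{1569}$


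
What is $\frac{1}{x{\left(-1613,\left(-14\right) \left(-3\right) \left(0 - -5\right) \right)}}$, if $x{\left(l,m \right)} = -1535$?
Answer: $- \frac{1}{1535} \approx -0.00065147$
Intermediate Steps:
$\frac{1}{x{\left(-1613,\left(-14\right) \left(-3\right) \left(0 - -5\right) \right)}} = \frac{1}{-1535} = - \frac{1}{1535}$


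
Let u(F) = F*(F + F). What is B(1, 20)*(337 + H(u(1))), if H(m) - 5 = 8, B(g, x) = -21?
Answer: -7350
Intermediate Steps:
u(F) = 2*F² (u(F) = F*(2*F) = 2*F²)
H(m) = 13 (H(m) = 5 + 8 = 13)
B(1, 20)*(337 + H(u(1))) = -21*(337 + 13) = -21*350 = -7350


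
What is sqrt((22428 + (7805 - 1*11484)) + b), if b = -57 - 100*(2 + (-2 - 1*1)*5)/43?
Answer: 8*sqrt(540897)/43 ≈ 136.83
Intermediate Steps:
b = -1151/43 (b = -57 - 100*(2 + (-2 - 1)*5)/43 = -57 - 100*(2 - 3*5)/43 = -57 - 100*(2 - 15)/43 = -57 - (-1300)/43 = -57 - 100*(-13/43) = -57 + 1300/43 = -1151/43 ≈ -26.767)
sqrt((22428 + (7805 - 1*11484)) + b) = sqrt((22428 + (7805 - 1*11484)) - 1151/43) = sqrt((22428 + (7805 - 11484)) - 1151/43) = sqrt((22428 - 3679) - 1151/43) = sqrt(18749 - 1151/43) = sqrt(805056/43) = 8*sqrt(540897)/43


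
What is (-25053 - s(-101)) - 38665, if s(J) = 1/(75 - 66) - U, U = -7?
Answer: -573526/9 ≈ -63725.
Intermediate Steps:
s(J) = 64/9 (s(J) = 1/(75 - 66) - 1*(-7) = 1/9 + 7 = ⅑ + 7 = 64/9)
(-25053 - s(-101)) - 38665 = (-25053 - 1*64/9) - 38665 = (-25053 - 64/9) - 38665 = -225541/9 - 38665 = -573526/9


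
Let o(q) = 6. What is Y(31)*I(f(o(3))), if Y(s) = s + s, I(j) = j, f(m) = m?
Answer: 372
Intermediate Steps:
Y(s) = 2*s
Y(31)*I(f(o(3))) = (2*31)*6 = 62*6 = 372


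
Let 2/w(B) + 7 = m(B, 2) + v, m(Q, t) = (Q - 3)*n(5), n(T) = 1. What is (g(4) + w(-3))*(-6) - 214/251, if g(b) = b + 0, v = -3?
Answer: -24199/1004 ≈ -24.103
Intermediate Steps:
g(b) = b
m(Q, t) = -3 + Q (m(Q, t) = (Q - 3)*1 = (-3 + Q)*1 = -3 + Q)
w(B) = 2/(-13 + B) (w(B) = 2/(-7 + ((-3 + B) - 3)) = 2/(-7 + (-6 + B)) = 2/(-13 + B))
(g(4) + w(-3))*(-6) - 214/251 = (4 + 2/(-13 - 3))*(-6) - 214/251 = (4 + 2/(-16))*(-6) - 214*1/251 = (4 + 2*(-1/16))*(-6) - 214/251 = (4 - ⅛)*(-6) - 214/251 = (31/8)*(-6) - 214/251 = -93/4 - 214/251 = -24199/1004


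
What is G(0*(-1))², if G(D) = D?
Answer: 0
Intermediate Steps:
G(0*(-1))² = (0*(-1))² = 0² = 0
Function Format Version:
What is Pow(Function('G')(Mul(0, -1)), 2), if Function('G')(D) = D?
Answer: 0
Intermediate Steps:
Pow(Function('G')(Mul(0, -1)), 2) = Pow(Mul(0, -1), 2) = Pow(0, 2) = 0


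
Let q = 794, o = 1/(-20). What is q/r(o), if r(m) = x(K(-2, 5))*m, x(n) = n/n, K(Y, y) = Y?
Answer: -15880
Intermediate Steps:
x(n) = 1
o = -1/20 ≈ -0.050000
r(m) = m (r(m) = 1*m = m)
q/r(o) = 794/(-1/20) = 794*(-20) = -15880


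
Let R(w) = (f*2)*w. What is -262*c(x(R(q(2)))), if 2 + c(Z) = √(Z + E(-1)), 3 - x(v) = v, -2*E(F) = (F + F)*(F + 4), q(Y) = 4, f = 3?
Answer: 524 - 786*I*√2 ≈ 524.0 - 1111.6*I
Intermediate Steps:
R(w) = 6*w (R(w) = (3*2)*w = 6*w)
E(F) = -F*(4 + F) (E(F) = -(F + F)*(F + 4)/2 = -2*F*(4 + F)/2 = -F*(4 + F))
x(v) = 3 - v
c(Z) = -2 + √(3 + Z) (c(Z) = -2 + √(Z - 1*(-1)*(4 - 1)) = -2 + √(Z - 1*(-1)*3) = -2 + √(Z + 3) = -2 + √(3 + Z))
-262*c(x(R(q(2)))) = -262*(-2 + √(3 + (3 - 6*4))) = -262*(-2 + √(3 + (3 - 1*24))) = -262*(-2 + √(3 + (3 - 24))) = -262*(-2 + √(3 - 21)) = -262*(-2 + √(-18)) = -262*(-2 + 3*I*√2) = 524 - 786*I*√2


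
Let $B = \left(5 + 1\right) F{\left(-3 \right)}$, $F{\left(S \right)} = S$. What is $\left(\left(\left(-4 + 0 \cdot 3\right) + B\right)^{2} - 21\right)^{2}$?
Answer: $214369$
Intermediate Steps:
$B = -18$ ($B = \left(5 + 1\right) \left(-3\right) = 6 \left(-3\right) = -18$)
$\left(\left(\left(-4 + 0 \cdot 3\right) + B\right)^{2} - 21\right)^{2} = \left(\left(\left(-4 + 0 \cdot 3\right) - 18\right)^{2} - 21\right)^{2} = \left(\left(\left(-4 + 0\right) - 18\right)^{2} - 21\right)^{2} = \left(\left(-4 - 18\right)^{2} - 21\right)^{2} = \left(\left(-22\right)^{2} - 21\right)^{2} = \left(484 - 21\right)^{2} = 463^{2} = 214369$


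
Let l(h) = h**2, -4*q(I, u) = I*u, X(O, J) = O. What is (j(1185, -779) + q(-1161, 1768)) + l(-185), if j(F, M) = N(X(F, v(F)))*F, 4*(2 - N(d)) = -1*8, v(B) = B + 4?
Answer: 552127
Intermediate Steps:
v(B) = 4 + B
N(d) = 4 (N(d) = 2 - (-1)*8/4 = 2 - 1/4*(-8) = 2 + 2 = 4)
q(I, u) = -I*u/4
j(F, M) = 4*F
(j(1185, -779) + q(-1161, 1768)) + l(-185) = (4*1185 - 1/4*(-1161)*1768) + (-185)**2 = (4740 + 513162) + 34225 = 517902 + 34225 = 552127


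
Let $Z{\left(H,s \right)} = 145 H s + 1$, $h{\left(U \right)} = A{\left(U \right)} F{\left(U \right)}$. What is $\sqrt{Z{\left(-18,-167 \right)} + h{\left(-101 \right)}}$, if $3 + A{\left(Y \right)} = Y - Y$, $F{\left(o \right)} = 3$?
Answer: $\sqrt{435862} \approx 660.2$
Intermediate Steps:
$A{\left(Y \right)} = -3$ ($A{\left(Y \right)} = -3 + \left(Y - Y\right) = -3 + 0 = -3$)
$h{\left(U \right)} = -9$ ($h{\left(U \right)} = \left(-3\right) 3 = -9$)
$Z{\left(H,s \right)} = 1 + 145 H s$ ($Z{\left(H,s \right)} = 145 H s + 1 = 1 + 145 H s$)
$\sqrt{Z{\left(-18,-167 \right)} + h{\left(-101 \right)}} = \sqrt{\left(1 + 145 \left(-18\right) \left(-167\right)\right) - 9} = \sqrt{\left(1 + 435870\right) - 9} = \sqrt{435871 - 9} = \sqrt{435862}$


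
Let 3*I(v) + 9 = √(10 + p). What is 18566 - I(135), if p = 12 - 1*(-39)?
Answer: 18569 - √61/3 ≈ 18566.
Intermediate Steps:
p = 51 (p = 12 + 39 = 51)
I(v) = -3 + √61/3 (I(v) = -3 + √(10 + 51)/3 = -3 + √61/3)
18566 - I(135) = 18566 - (-3 + √61/3) = 18566 + (3 - √61/3) = 18569 - √61/3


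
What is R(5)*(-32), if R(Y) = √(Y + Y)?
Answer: -32*√10 ≈ -101.19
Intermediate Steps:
R(Y) = √2*√Y (R(Y) = √(2*Y) = √2*√Y)
R(5)*(-32) = (√2*√5)*(-32) = √10*(-32) = -32*√10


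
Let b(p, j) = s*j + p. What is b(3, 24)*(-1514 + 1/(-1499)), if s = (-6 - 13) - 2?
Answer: 1137012987/1499 ≈ 7.5851e+5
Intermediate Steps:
s = -21 (s = -19 - 2 = -21)
b(p, j) = p - 21*j (b(p, j) = -21*j + p = p - 21*j)
b(3, 24)*(-1514 + 1/(-1499)) = (3 - 21*24)*(-1514 + 1/(-1499)) = (3 - 504)*(-1514 - 1/1499) = -501*(-2269487/1499) = 1137012987/1499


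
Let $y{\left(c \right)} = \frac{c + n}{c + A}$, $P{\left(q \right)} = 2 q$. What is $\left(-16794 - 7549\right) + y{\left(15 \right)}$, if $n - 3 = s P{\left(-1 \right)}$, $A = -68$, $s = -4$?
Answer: $- \frac{1290205}{53} \approx -24344.0$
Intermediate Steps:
$n = 11$ ($n = 3 - 4 \cdot 2 \left(-1\right) = 3 - -8 = 3 + 8 = 11$)
$y{\left(c \right)} = \frac{11 + c}{-68 + c}$ ($y{\left(c \right)} = \frac{c + 11}{c - 68} = \frac{11 + c}{-68 + c}$)
$\left(-16794 - 7549\right) + y{\left(15 \right)} = \left(-16794 - 7549\right) + \frac{11 + 15}{-68 + 15} = -24343 + \frac{1}{-53} \cdot 26 = -24343 - \frac{26}{53} = - \frac{1290205}{53}$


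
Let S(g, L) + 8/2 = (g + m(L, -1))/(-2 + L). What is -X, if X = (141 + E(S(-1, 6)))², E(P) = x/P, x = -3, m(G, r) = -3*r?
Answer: -986049/49 ≈ -20123.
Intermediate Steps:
S(g, L) = -4 + (3 + g)/(-2 + L) (S(g, L) = -4 + (g - 3*(-1))/(-2 + L) = -4 + (g + 3)/(-2 + L) = -4 + (3 + g)/(-2 + L))
E(P) = -3/P
X = 986049/49 (X = (141 - 3*(-2 + 6)/(11 - 1 - 4*6))² = (141 - 3*4/(11 - 1 - 24))² = (141 - 3/((¼)*(-14)))² = (141 - 3/(-7/2))² = (141 - 3*(-2/7))² = (141 + 6/7)² = (993/7)² = 986049/49 ≈ 20123.)
-X = -1*986049/49 = -986049/49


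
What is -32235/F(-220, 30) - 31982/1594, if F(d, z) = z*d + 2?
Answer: -79817323/5258606 ≈ -15.178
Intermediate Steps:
F(d, z) = 2 + d*z (F(d, z) = d*z + 2 = 2 + d*z)
-32235/F(-220, 30) - 31982/1594 = -32235/(2 - 220*30) - 31982/1594 = -32235/(2 - 6600) - 31982*1/1594 = -32235/(-6598) - 15991/797 = -32235*(-1/6598) - 15991/797 = 32235/6598 - 15991/797 = -79817323/5258606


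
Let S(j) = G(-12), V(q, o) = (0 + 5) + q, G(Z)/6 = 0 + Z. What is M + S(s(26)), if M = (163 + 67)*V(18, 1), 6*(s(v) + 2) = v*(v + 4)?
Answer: 5218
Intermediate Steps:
s(v) = -2 + v*(4 + v)/6 (s(v) = -2 + (v*(v + 4))/6 = -2 + (v*(4 + v))/6 = -2 + v*(4 + v)/6)
G(Z) = 6*Z (G(Z) = 6*(0 + Z) = 6*Z)
V(q, o) = 5 + q
S(j) = -72 (S(j) = 6*(-12) = -72)
M = 5290 (M = (163 + 67)*(5 + 18) = 230*23 = 5290)
M + S(s(26)) = 5290 - 72 = 5218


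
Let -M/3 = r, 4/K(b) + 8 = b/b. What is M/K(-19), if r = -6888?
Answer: -36162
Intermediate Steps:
K(b) = -4/7 (K(b) = 4/(-8 + b/b) = 4/(-8 + 1) = 4/(-7) = 4*(-⅐) = -4/7)
M = 20664 (M = -3*(-6888) = 20664)
M/K(-19) = 20664/(-4/7) = 20664*(-7/4) = -36162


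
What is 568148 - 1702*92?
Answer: 411564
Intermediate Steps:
568148 - 1702*92 = 568148 - 1*156584 = 568148 - 156584 = 411564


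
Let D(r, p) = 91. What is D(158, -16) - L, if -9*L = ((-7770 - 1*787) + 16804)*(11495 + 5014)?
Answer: 15127838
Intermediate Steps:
L = -15127747 (L = -((-7770 - 1*787) + 16804)*(11495 + 5014)/9 = -((-7770 - 787) + 16804)*16509/9 = -(-8557 + 16804)*16509/9 = -2749*16509/3 = -⅑*136149723 = -15127747)
D(158, -16) - L = 91 - 1*(-15127747) = 91 + 15127747 = 15127838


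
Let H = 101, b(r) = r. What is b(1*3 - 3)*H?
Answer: 0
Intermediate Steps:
b(1*3 - 3)*H = (1*3 - 3)*101 = (3 - 3)*101 = 0*101 = 0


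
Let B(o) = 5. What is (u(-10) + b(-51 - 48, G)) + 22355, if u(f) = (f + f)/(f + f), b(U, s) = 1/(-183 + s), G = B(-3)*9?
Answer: 3085127/138 ≈ 22356.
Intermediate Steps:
G = 45 (G = 5*9 = 45)
u(f) = 1 (u(f) = (2*f)/((2*f)) = (2*f)*(1/(2*f)) = 1)
(u(-10) + b(-51 - 48, G)) + 22355 = (1 + 1/(-183 + 45)) + 22355 = (1 + 1/(-138)) + 22355 = (1 - 1/138) + 22355 = 137/138 + 22355 = 3085127/138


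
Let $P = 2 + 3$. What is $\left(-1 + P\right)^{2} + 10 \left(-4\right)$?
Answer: $-24$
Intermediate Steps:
$P = 5$
$\left(-1 + P\right)^{2} + 10 \left(-4\right) = \left(-1 + 5\right)^{2} + 10 \left(-4\right) = 4^{2} - 40 = 16 - 40 = -24$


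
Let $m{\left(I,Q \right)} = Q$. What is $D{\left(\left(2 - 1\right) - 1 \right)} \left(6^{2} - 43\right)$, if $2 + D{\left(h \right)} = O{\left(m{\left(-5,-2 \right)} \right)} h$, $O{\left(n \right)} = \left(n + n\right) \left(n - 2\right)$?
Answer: $14$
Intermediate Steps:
$O{\left(n \right)} = 2 n \left(-2 + n\right)$
$D{\left(h \right)} = -2 + 16 h$ ($D{\left(h \right)} = -2 + 2 \left(-2\right) \left(-2 - 2\right) h = -2 + 2 \left(-2\right) \left(-4\right) h = -2 + 16 h$)
$D{\left(\left(2 - 1\right) - 1 \right)} \left(6^{2} - 43\right) = \left(-2 + 16 \left(\left(2 - 1\right) - 1\right)\right) \left(6^{2} - 43\right) = \left(-2 + 16 \left(1 - 1\right)\right) \left(36 - 43\right) = \left(-2 + 16 \cdot 0\right) \left(-7\right) = \left(-2 + 0\right) \left(-7\right) = \left(-2\right) \left(-7\right) = 14$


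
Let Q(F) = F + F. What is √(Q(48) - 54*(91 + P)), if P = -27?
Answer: 4*I*√210 ≈ 57.966*I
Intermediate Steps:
Q(F) = 2*F
√(Q(48) - 54*(91 + P)) = √(2*48 - 54*(91 - 27)) = √(96 - 54*64) = √(96 - 3456) = √(-3360) = 4*I*√210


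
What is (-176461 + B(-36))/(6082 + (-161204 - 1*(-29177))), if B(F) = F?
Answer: 176497/125945 ≈ 1.4014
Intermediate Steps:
(-176461 + B(-36))/(6082 + (-161204 - 1*(-29177))) = (-176461 - 36)/(6082 + (-161204 - 1*(-29177))) = -176497/(6082 + (-161204 + 29177)) = -176497/(6082 - 132027) = -176497/(-125945) = -176497*(-1/125945) = 176497/125945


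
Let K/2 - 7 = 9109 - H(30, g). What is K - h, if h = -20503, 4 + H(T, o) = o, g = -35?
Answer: 38813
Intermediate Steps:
H(T, o) = -4 + o
K = 18310 (K = 14 + 2*(9109 - (-4 - 35)) = 14 + 2*(9109 - 1*(-39)) = 14 + 2*(9109 + 39) = 14 + 2*9148 = 14 + 18296 = 18310)
K - h = 18310 - 1*(-20503) = 18310 + 20503 = 38813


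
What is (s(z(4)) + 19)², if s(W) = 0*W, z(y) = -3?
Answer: 361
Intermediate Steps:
s(W) = 0
(s(z(4)) + 19)² = (0 + 19)² = 19² = 361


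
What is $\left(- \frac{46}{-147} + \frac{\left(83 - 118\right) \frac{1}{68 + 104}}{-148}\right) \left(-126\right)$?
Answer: $- \frac{3528363}{89096} \approx -39.602$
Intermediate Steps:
$\left(- \frac{46}{-147} + \frac{\left(83 - 118\right) \frac{1}{68 + 104}}{-148}\right) \left(-126\right) = \left(\left(-46\right) \left(- \frac{1}{147}\right) + - \frac{35}{172} \left(- \frac{1}{148}\right)\right) \left(-126\right) = \left(\frac{46}{147} + \left(-35\right) \frac{1}{172} \left(- \frac{1}{148}\right)\right) \left(-126\right) = \left(\frac{46}{147} - - \frac{35}{25456}\right) \left(-126\right) = \left(\frac{46}{147} + \frac{35}{25456}\right) \left(-126\right) = \frac{1176121}{3742032} \left(-126\right) = - \frac{3528363}{89096}$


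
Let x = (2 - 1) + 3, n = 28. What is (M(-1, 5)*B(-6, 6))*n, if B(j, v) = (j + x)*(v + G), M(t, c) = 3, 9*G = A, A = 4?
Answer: -3248/3 ≈ -1082.7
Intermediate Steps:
G = 4/9 (G = (1/9)*4 = 4/9 ≈ 0.44444)
x = 4 (x = 1 + 3 = 4)
B(j, v) = (4 + j)*(4/9 + v) (B(j, v) = (j + 4)*(v + 4/9) = (4 + j)*(4/9 + v))
(M(-1, 5)*B(-6, 6))*n = (3*(16/9 + 4*6 + (4/9)*(-6) - 6*6))*28 = (3*(16/9 + 24 - 8/3 - 36))*28 = (3*(-116/9))*28 = -116/3*28 = -3248/3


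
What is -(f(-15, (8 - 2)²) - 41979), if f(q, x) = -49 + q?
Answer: 42043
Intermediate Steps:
-(f(-15, (8 - 2)²) - 41979) = -((-49 - 15) - 41979) = -(-64 - 41979) = -1*(-42043) = 42043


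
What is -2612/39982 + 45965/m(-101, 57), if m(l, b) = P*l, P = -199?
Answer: 892637021/401799109 ≈ 2.2216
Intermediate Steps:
m(l, b) = -199*l
-2612/39982 + 45965/m(-101, 57) = -2612/39982 + 45965/((-199*(-101))) = -2612*1/39982 + 45965/20099 = -1306/19991 + 45965*(1/20099) = -1306/19991 + 45965/20099 = 892637021/401799109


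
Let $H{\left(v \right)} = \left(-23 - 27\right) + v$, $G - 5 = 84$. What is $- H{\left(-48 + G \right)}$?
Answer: $9$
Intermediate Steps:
$G = 89$ ($G = 5 + 84 = 89$)
$H{\left(v \right)} = -50 + v$
$- H{\left(-48 + G \right)} = - (-50 + \left(-48 + 89\right)) = - (-50 + 41) = \left(-1\right) \left(-9\right) = 9$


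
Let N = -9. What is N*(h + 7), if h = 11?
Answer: -162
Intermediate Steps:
N*(h + 7) = -9*(11 + 7) = -9*18 = -162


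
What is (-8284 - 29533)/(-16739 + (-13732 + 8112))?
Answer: 37817/22359 ≈ 1.6914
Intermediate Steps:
(-8284 - 29533)/(-16739 + (-13732 + 8112)) = -37817/(-16739 - 5620) = -37817/(-22359) = -37817*(-1/22359) = 37817/22359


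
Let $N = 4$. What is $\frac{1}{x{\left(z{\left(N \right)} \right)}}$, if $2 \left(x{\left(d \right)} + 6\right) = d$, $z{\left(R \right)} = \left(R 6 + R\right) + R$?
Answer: $\frac{1}{10} \approx 0.1$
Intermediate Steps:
$z{\left(R \right)} = 8 R$ ($z{\left(R \right)} = \left(6 R + R\right) + R = 7 R + R = 8 R$)
$x{\left(d \right)} = -6 + \frac{d}{2}$
$\frac{1}{x{\left(z{\left(N \right)} \right)}} = \frac{1}{-6 + \frac{8 \cdot 4}{2}} = \frac{1}{-6 + \frac{1}{2} \cdot 32} = \frac{1}{-6 + 16} = \frac{1}{10}$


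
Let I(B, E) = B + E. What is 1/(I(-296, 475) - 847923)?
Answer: -1/847744 ≈ -1.1796e-6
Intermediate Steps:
1/(I(-296, 475) - 847923) = 1/((-296 + 475) - 847923) = 1/(179 - 847923) = 1/(-847744) = -1/847744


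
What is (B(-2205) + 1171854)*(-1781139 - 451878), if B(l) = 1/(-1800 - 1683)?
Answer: -1012689952413353/387 ≈ -2.6168e+12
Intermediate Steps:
B(l) = -1/3483 (B(l) = 1/(-3483) = -1/3483)
(B(-2205) + 1171854)*(-1781139 - 451878) = (-1/3483 + 1171854)*(-1781139 - 451878) = (4081567481/3483)*(-2233017) = -1012689952413353/387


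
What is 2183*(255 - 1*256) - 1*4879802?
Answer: -4881985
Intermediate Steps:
2183*(255 - 1*256) - 1*4879802 = 2183*(255 - 256) - 4879802 = 2183*(-1) - 4879802 = -2183 - 4879802 = -4881985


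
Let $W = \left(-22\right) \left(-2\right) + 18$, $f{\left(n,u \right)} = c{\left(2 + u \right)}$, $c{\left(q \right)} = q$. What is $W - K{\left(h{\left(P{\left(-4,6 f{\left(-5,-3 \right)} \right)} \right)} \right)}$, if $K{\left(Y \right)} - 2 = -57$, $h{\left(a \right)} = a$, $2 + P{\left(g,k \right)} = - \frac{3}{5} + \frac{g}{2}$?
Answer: $117$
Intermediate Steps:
$f{\left(n,u \right)} = 2 + u$
$P{\left(g,k \right)} = - \frac{13}{5} + \frac{g}{2}$ ($P{\left(g,k \right)} = -2 + \left(- \frac{3}{5} + \frac{g}{2}\right) = - \frac{13}{5} + \frac{g}{2}$)
$K{\left(Y \right)} = -55$ ($K{\left(Y \right)} = 2 - 57 = -55$)
$W = 62$ ($W = 44 + 18 = 62$)
$W - K{\left(h{\left(P{\left(-4,6 f{\left(-5,-3 \right)} \right)} \right)} \right)} = 62 - -55 = 62 + 55 = 117$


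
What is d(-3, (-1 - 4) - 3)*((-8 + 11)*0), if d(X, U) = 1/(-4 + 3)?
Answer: 0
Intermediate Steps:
d(X, U) = -1 (d(X, U) = 1/(-1) = -1)
d(-3, (-1 - 4) - 3)*((-8 + 11)*0) = -(-8 + 11)*0 = -3*0 = -1*0 = 0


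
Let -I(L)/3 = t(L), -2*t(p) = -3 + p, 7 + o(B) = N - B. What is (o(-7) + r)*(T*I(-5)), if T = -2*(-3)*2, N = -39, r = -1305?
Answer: 193536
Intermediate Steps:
o(B) = -46 - B (o(B) = -7 + (-39 - B) = -46 - B)
T = 12 (T = 6*2 = 12)
t(p) = 3/2 - p/2 (t(p) = -(-3 + p)/2 = 3/2 - p/2)
I(L) = -9/2 + 3*L/2 (I(L) = -3*(3/2 - L/2) = -9/2 + 3*L/2)
(o(-7) + r)*(T*I(-5)) = ((-46 - 1*(-7)) - 1305)*(12*(-9/2 + (3/2)*(-5))) = ((-46 + 7) - 1305)*(12*(-9/2 - 15/2)) = (-39 - 1305)*(12*(-12)) = -1344*(-144) = 193536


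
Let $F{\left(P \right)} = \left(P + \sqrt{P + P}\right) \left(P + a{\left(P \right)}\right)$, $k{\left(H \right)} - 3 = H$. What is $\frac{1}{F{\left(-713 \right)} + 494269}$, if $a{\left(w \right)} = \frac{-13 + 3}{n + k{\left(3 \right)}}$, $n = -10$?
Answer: $\frac{4003422}{4009726365187} + \frac{2842 i \sqrt{1426}}{4009726365187} \approx 9.9843 \cdot 10^{-7} + 2.6765 \cdot 10^{-8} i$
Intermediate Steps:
$k{\left(H \right)} = 3 + H$
$a{\left(w \right)} = \frac{5}{2}$ ($a{\left(w \right)} = \frac{-13 + 3}{-10 + \left(3 + 3\right)} = - \frac{10}{-10 + 6} = - \frac{10}{-4} = \left(-10\right) \left(- \frac{1}{4}\right) = \frac{5}{2}$)
$F{\left(P \right)} = \left(\frac{5}{2} + P\right) \left(P + \sqrt{2} \sqrt{P}\right)$ ($F{\left(P \right)} = \left(P + \sqrt{P + P}\right) \left(P + \frac{5}{2}\right) = \left(P + \sqrt{2 P}\right) \left(\frac{5}{2} + P\right) = \left(P + \sqrt{2} \sqrt{P}\right) \left(\frac{5}{2} + P\right) = \left(\frac{5}{2} + P\right) \left(P + \sqrt{2} \sqrt{P}\right)$)
$\frac{1}{F{\left(-713 \right)} + 494269} = \frac{1}{\left(\left(-713\right)^{2} + \frac{5}{2} \left(-713\right) + \sqrt{2} \left(-713\right)^{\frac{3}{2}} + \frac{5 \sqrt{2} \sqrt{-713}}{2}\right) + 494269} = \frac{1}{\left(508369 - \frac{3565}{2} + \sqrt{2} \left(- 713 i \sqrt{713}\right) + \frac{5 \sqrt{2} i \sqrt{713}}{2}\right) + 494269} = \frac{1}{\left(508369 - \frac{3565}{2} - 713 i \sqrt{1426} + \frac{5 i \sqrt{1426}}{2}\right) + 494269} = \frac{1}{\left(\frac{1013173}{2} - \frac{1421 i \sqrt{1426}}{2}\right) + 494269} = \frac{1}{\frac{2001711}{2} - \frac{1421 i \sqrt{1426}}{2}}$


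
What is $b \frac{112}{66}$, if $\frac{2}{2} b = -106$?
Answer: $- \frac{5936}{33} \approx -179.88$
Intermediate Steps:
$b = -106$
$b \frac{112}{66} = - 106 \cdot \frac{112}{66} = - 106 \cdot 112 \cdot \frac{1}{66} = \left(-106\right) \frac{56}{33} = - \frac{5936}{33}$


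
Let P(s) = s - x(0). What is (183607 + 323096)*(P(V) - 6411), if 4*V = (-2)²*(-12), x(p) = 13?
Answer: -3261140508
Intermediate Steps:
V = -12 (V = ((-2)²*(-12))/4 = (4*(-12))/4 = (¼)*(-48) = -12)
P(s) = -13 + s (P(s) = s - 1*13 = s - 13 = -13 + s)
(183607 + 323096)*(P(V) - 6411) = (183607 + 323096)*((-13 - 12) - 6411) = 506703*(-25 - 6411) = 506703*(-6436) = -3261140508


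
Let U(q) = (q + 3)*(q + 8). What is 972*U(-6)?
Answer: -5832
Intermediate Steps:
U(q) = (3 + q)*(8 + q)
972*U(-6) = 972*(24 + (-6)**2 + 11*(-6)) = 972*(24 + 36 - 66) = 972*(-6) = -5832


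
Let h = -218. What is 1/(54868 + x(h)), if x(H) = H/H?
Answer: 1/54869 ≈ 1.8225e-5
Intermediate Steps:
x(H) = 1
1/(54868 + x(h)) = 1/(54868 + 1) = 1/54869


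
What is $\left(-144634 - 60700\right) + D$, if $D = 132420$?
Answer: $-72914$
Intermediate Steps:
$\left(-144634 - 60700\right) + D = \left(-144634 - 60700\right) + 132420 = -205334 + 132420 = -72914$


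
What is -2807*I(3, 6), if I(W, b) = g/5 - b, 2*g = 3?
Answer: 159999/10 ≈ 16000.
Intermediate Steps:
g = 3/2 (g = (1/2)*3 = 3/2 ≈ 1.5000)
I(W, b) = 3/10 - b (I(W, b) = (3/2)/5 - b = (3/2)*(1/5) - b = 3/10 - b)
-2807*I(3, 6) = -2807*(3/10 - 1*6) = -2807*(3/10 - 6) = -2807*(-57/10) = 159999/10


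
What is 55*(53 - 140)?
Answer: -4785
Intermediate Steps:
55*(53 - 140) = 55*(-87) = -4785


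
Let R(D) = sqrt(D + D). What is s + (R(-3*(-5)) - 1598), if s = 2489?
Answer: 891 + sqrt(30) ≈ 896.48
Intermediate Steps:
R(D) = sqrt(2)*sqrt(D) (R(D) = sqrt(2*D) = sqrt(2)*sqrt(D))
s + (R(-3*(-5)) - 1598) = 2489 + (sqrt(2)*sqrt(-3*(-5)) - 1598) = 2489 + (sqrt(2)*sqrt(15) - 1598) = 2489 + (sqrt(30) - 1598) = 2489 + (-1598 + sqrt(30)) = 891 + sqrt(30)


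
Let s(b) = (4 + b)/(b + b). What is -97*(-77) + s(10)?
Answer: 74697/10 ≈ 7469.7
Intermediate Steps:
s(b) = (4 + b)/(2*b) (s(b) = (4 + b)/((2*b)) = (4 + b)*(1/(2*b)) = (4 + b)/(2*b))
-97*(-77) + s(10) = -97*(-77) + (½)*(4 + 10)/10 = 7469 + (½)*(⅒)*14 = 7469 + 7/10 = 74697/10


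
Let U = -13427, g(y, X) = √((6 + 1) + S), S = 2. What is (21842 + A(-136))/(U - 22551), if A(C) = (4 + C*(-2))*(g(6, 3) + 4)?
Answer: -11887/17989 ≈ -0.66079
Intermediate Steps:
g(y, X) = 3 (g(y, X) = √((6 + 1) + 2) = √(7 + 2) = √9 = 3)
A(C) = 28 - 14*C (A(C) = (4 + C*(-2))*(3 + 4) = (4 - 2*C)*7 = 28 - 14*C)
(21842 + A(-136))/(U - 22551) = (21842 + (28 - 14*(-136)))/(-13427 - 22551) = (21842 + (28 + 1904))/(-35978) = (21842 + 1932)*(-1/35978) = 23774*(-1/35978) = -11887/17989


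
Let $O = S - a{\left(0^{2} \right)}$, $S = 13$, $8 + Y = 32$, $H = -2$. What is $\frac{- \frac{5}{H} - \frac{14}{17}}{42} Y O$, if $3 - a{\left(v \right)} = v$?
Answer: $\frac{1140}{119} \approx 9.5798$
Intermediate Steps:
$Y = 24$ ($Y = -8 + 32 = 24$)
$a{\left(v \right)} = 3 - v$
$O = 10$ ($O = 13 - \left(3 - 0^{2}\right) = 13 - \left(3 - 0\right) = 13 - \left(3 + 0\right) = 13 - 3 = 10$)
$\frac{- \frac{5}{H} - \frac{14}{17}}{42} Y O = \frac{- \frac{5}{-2} - \frac{14}{17}}{42} \cdot 24 \cdot 10 = \left(\left(-5\right) \left(- \frac{1}{2}\right) - \frac{14}{17}\right) \frac{1}{42} \cdot 24 \cdot 10 = \left(\frac{5}{2} - \frac{14}{17}\right) \frac{1}{42} \cdot 24 \cdot 10 = \frac{57}{34} \cdot \frac{1}{42} \cdot 24 \cdot 10 = \frac{19}{476} \cdot 24 \cdot 10 = \frac{114}{119} \cdot 10 = \frac{1140}{119}$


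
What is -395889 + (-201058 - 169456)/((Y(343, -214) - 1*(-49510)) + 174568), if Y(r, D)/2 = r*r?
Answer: -90931137889/229688 ≈ -3.9589e+5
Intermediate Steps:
Y(r, D) = 2*r² (Y(r, D) = 2*(r*r) = 2*r²)
-395889 + (-201058 - 169456)/((Y(343, -214) - 1*(-49510)) + 174568) = -395889 + (-201058 - 169456)/((2*343² - 1*(-49510)) + 174568) = -395889 - 370514/((2*117649 + 49510) + 174568) = -395889 - 370514/((235298 + 49510) + 174568) = -395889 - 370514/(284808 + 174568) = -395889 - 370514/459376 = -395889 - 370514*1/459376 = -395889 - 185257/229688 = -90931137889/229688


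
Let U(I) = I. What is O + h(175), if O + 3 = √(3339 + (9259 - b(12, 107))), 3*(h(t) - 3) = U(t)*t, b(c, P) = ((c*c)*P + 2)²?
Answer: 30625/3 + I*√237455502 ≈ 10208.0 + 15410.0*I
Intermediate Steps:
b(c, P) = (2 + P*c²)² (b(c, P) = (c²*P + 2)² = (P*c² + 2)² = (2 + P*c²)²)
h(t) = 3 + t²/3 (h(t) = 3 + (t*t)/3 = 3 + t²/3)
O = -3 + I*√237455502 (O = -3 + √(3339 + (9259 - (2 + 107*12²)²)) = -3 + √(3339 + (9259 - (2 + 107*144)²)) = -3 + √(3339 + (9259 - (2 + 15408)²)) = -3 + √(3339 + (9259 - 1*15410²)) = -3 + √(3339 + (9259 - 1*237468100)) = -3 + √(3339 + (9259 - 237468100)) = -3 + √(3339 - 237458841) = -3 + √(-237455502) = -3 + I*√237455502 ≈ -3.0 + 15410.0*I)
O + h(175) = (-3 + I*√237455502) + (3 + (⅓)*175²) = (-3 + I*√237455502) + (3 + (⅓)*30625) = (-3 + I*√237455502) + (3 + 30625/3) = (-3 + I*√237455502) + 30634/3 = 30625/3 + I*√237455502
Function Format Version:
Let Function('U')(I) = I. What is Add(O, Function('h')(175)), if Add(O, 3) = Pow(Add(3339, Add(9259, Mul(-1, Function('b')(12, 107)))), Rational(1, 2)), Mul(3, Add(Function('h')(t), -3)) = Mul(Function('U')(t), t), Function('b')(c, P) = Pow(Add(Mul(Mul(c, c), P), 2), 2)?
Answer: Add(Rational(30625, 3), Mul(I, Pow(237455502, Rational(1, 2)))) ≈ Add(10208., Mul(15410., I))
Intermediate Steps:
Function('b')(c, P) = Pow(Add(2, Mul(P, Pow(c, 2))), 2) (Function('b')(c, P) = Pow(Add(Mul(Pow(c, 2), P), 2), 2) = Pow(Add(Mul(P, Pow(c, 2)), 2), 2) = Pow(Add(2, Mul(P, Pow(c, 2))), 2))
Function('h')(t) = Add(3, Mul(Rational(1, 3), Pow(t, 2))) (Function('h')(t) = Add(3, Mul(Rational(1, 3), Mul(t, t))) = Add(3, Mul(Rational(1, 3), Pow(t, 2))))
O = Add(-3, Mul(I, Pow(237455502, Rational(1, 2)))) (O = Add(-3, Pow(Add(3339, Add(9259, Mul(-1, Pow(Add(2, Mul(107, Pow(12, 2))), 2)))), Rational(1, 2))) = Add(-3, Pow(Add(3339, Add(9259, Mul(-1, Pow(Add(2, Mul(107, 144)), 2)))), Rational(1, 2))) = Add(-3, Pow(Add(3339, Add(9259, Mul(-1, Pow(Add(2, 15408), 2)))), Rational(1, 2))) = Add(-3, Pow(Add(3339, Add(9259, Mul(-1, Pow(15410, 2)))), Rational(1, 2))) = Add(-3, Pow(Add(3339, Add(9259, Mul(-1, 237468100))), Rational(1, 2))) = Add(-3, Pow(Add(3339, Add(9259, -237468100)), Rational(1, 2))) = Add(-3, Pow(Add(3339, -237458841), Rational(1, 2))) = Add(-3, Pow(-237455502, Rational(1, 2))) = Add(-3, Mul(I, Pow(237455502, Rational(1, 2)))) ≈ Add(-3.0000, Mul(15410., I)))
Add(O, Function('h')(175)) = Add(Add(-3, Mul(I, Pow(237455502, Rational(1, 2)))), Add(3, Mul(Rational(1, 3), Pow(175, 2)))) = Add(Add(-3, Mul(I, Pow(237455502, Rational(1, 2)))), Add(3, Mul(Rational(1, 3), 30625))) = Add(Add(-3, Mul(I, Pow(237455502, Rational(1, 2)))), Add(3, Rational(30625, 3))) = Add(Add(-3, Mul(I, Pow(237455502, Rational(1, 2)))), Rational(30634, 3)) = Add(Rational(30625, 3), Mul(I, Pow(237455502, Rational(1, 2))))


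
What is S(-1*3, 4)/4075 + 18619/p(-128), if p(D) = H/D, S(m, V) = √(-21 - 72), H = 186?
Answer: -1191616/93 + I*√93/4075 ≈ -12813.0 + 0.0023665*I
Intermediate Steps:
S(m, V) = I*√93 (S(m, V) = √(-93) = I*√93)
p(D) = 186/D
S(-1*3, 4)/4075 + 18619/p(-128) = (I*√93)/4075 + 18619/((186/(-128))) = (I*√93)*(1/4075) + 18619/((186*(-1/128))) = I*√93/4075 + 18619/(-93/64) = I*√93/4075 + 18619*(-64/93) = I*√93/4075 - 1191616/93 = -1191616/93 + I*√93/4075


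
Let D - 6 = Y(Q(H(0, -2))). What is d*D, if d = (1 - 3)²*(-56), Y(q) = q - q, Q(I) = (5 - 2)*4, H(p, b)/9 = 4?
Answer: -1344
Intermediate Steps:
H(p, b) = 36 (H(p, b) = 9*4 = 36)
Q(I) = 12 (Q(I) = 3*4 = 12)
Y(q) = 0
D = 6 (D = 6 + 0 = 6)
d = -224 (d = (-2)²*(-56) = 4*(-56) = -224)
d*D = -224*6 = -1344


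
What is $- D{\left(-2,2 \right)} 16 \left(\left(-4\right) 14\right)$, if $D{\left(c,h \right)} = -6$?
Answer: $-5376$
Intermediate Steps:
$- D{\left(-2,2 \right)} 16 \left(\left(-4\right) 14\right) = \left(-1\right) \left(-6\right) 16 \left(\left(-4\right) 14\right) = 6 \cdot 16 \left(-56\right) = 96 \left(-56\right) = -5376$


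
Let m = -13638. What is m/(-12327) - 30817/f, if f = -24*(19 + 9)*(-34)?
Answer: -3251435/13411776 ≈ -0.24243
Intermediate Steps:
f = 22848 (f = -24*28*(-34) = -672*(-34) = 22848)
m/(-12327) - 30817/f = -13638/(-12327) - 30817/22848 = -13638*(-1/12327) - 30817*1/22848 = 4546/4109 - 30817/22848 = -3251435/13411776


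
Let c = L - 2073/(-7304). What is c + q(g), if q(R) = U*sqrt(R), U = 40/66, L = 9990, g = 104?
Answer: 72969033/7304 + 40*sqrt(26)/33 ≈ 9996.5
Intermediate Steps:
U = 20/33 (U = 40*(1/66) = 20/33 ≈ 0.60606)
c = 72969033/7304 (c = 9990 - 2073/(-7304) = 9990 - 2073*(-1)/7304 = 9990 - 1*(-2073/7304) = 9990 + 2073/7304 = 72969033/7304 ≈ 9990.3)
q(R) = 20*sqrt(R)/33
c + q(g) = 72969033/7304 + 20*sqrt(104)/33 = 72969033/7304 + 20*(2*sqrt(26))/33 = 72969033/7304 + 40*sqrt(26)/33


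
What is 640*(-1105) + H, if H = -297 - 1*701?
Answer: -708198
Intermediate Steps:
H = -998 (H = -297 - 701 = -998)
640*(-1105) + H = 640*(-1105) - 998 = -707200 - 998 = -708198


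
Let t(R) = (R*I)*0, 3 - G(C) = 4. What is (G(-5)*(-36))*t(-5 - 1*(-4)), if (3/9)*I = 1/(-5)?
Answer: 0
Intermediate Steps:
I = -⅗ (I = 3/(-5) = 3*(-⅕) = -⅗ ≈ -0.60000)
G(C) = -1 (G(C) = 3 - 1*4 = 3 - 4 = -1)
t(R) = 0 (t(R) = (R*(-⅗))*0 = -3*R/5*0 = 0)
(G(-5)*(-36))*t(-5 - 1*(-4)) = -1*(-36)*0 = 36*0 = 0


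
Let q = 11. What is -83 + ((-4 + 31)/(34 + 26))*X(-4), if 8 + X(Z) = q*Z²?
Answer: -37/5 ≈ -7.4000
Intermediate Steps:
X(Z) = -8 + 11*Z²
-83 + ((-4 + 31)/(34 + 26))*X(-4) = -83 + ((-4 + 31)/(34 + 26))*(-8 + 11*(-4)²) = -83 + (27/60)*(-8 + 11*16) = -83 + (27*(1/60))*(-8 + 176) = -83 + (9/20)*168 = -83 + 378/5 = -37/5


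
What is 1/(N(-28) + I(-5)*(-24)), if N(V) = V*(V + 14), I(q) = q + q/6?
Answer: 1/532 ≈ 0.0018797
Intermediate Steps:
I(q) = 7*q/6 (I(q) = q + q*(⅙) = q + q/6 = 7*q/6)
N(V) = V*(14 + V)
1/(N(-28) + I(-5)*(-24)) = 1/(-28*(14 - 28) + ((7/6)*(-5))*(-24)) = 1/(-28*(-14) - 35/6*(-24)) = 1/(392 + 140) = 1/532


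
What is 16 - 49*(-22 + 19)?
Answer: 163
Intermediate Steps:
16 - 49*(-22 + 19) = 16 - 49*(-3) = 16 + 147 = 163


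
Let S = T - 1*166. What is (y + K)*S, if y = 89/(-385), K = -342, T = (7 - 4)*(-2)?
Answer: 22662548/385 ≈ 58864.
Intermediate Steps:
T = -6 (T = 3*(-2) = -6)
S = -172 (S = -6 - 1*166 = -6 - 166 = -172)
y = -89/385 (y = 89*(-1/385) = -89/385 ≈ -0.23117)
(y + K)*S = (-89/385 - 342)*(-172) = -131759/385*(-172) = 22662548/385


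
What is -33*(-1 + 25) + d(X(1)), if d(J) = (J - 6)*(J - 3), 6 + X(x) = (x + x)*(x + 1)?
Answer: -752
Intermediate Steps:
X(x) = -6 + 2*x*(1 + x) (X(x) = -6 + (x + x)*(x + 1) = -6 + (2*x)*(1 + x) = -6 + 2*x*(1 + x))
d(J) = (-6 + J)*(-3 + J)
-33*(-1 + 25) + d(X(1)) = -33*(-1 + 25) + (18 + (-6 + 2*1 + 2*1**2)**2 - 9*(-6 + 2*1 + 2*1**2)) = -33*24 + (18 + (-6 + 2 + 2*1)**2 - 9*(-6 + 2 + 2*1)) = -792 + (18 + (-6 + 2 + 2)**2 - 9*(-6 + 2 + 2)) = -792 + (18 + (-2)**2 - 9*(-2)) = -792 + (18 + 4 + 18) = -792 + 40 = -752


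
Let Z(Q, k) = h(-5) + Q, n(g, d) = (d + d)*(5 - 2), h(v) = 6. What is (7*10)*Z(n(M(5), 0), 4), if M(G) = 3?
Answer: 420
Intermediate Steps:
n(g, d) = 6*d (n(g, d) = (2*d)*3 = 6*d)
Z(Q, k) = 6 + Q
(7*10)*Z(n(M(5), 0), 4) = (7*10)*(6 + 6*0) = 70*(6 + 0) = 70*6 = 420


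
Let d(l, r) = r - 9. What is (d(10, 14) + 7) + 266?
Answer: 278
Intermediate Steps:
d(l, r) = -9 + r
(d(10, 14) + 7) + 266 = ((-9 + 14) + 7) + 266 = (5 + 7) + 266 = 12 + 266 = 278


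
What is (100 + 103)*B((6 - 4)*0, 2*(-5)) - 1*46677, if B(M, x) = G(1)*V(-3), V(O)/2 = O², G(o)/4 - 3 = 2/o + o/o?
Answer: 41019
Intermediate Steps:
G(o) = 16 + 8/o (G(o) = 12 + 4*(2/o + o/o) = 12 + 4*(2/o + 1) = 12 + 4*(1 + 2/o) = 12 + (4 + 8/o) = 16 + 8/o)
V(O) = 2*O²
B(M, x) = 432 (B(M, x) = (16 + 8/1)*(2*(-3)²) = (16 + 8*1)*(2*9) = (16 + 8)*18 = 24*18 = 432)
(100 + 103)*B((6 - 4)*0, 2*(-5)) - 1*46677 = (100 + 103)*432 - 1*46677 = 203*432 - 46677 = 87696 - 46677 = 41019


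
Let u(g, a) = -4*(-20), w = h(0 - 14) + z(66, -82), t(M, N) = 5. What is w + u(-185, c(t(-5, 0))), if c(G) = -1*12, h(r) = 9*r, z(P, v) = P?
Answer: 20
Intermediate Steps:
c(G) = -12
w = -60 (w = 9*(0 - 14) + 66 = 9*(-14) + 66 = -126 + 66 = -60)
u(g, a) = 80
w + u(-185, c(t(-5, 0))) = -60 + 80 = 20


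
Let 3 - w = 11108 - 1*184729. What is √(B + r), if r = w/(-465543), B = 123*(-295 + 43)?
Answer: 2*I*√186607020517151/155181 ≈ 176.06*I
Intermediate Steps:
w = 173624 (w = 3 - (11108 - 1*184729) = 3 - (11108 - 184729) = 3 - 1*(-173621) = 3 + 173621 = 173624)
B = -30996 (B = 123*(-252) = -30996)
r = -173624/465543 (r = 173624/(-465543) = 173624*(-1/465543) = -173624/465543 ≈ -0.37295)
√(B + r) = √(-30996 - 173624/465543) = √(-14430144452/465543) = 2*I*√186607020517151/155181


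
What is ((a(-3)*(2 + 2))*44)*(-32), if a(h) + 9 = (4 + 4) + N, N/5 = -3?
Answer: 90112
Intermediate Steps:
N = -15 (N = 5*(-3) = -15)
a(h) = -16 (a(h) = -9 + ((4 + 4) - 15) = -9 + (8 - 15) = -9 - 7 = -16)
((a(-3)*(2 + 2))*44)*(-32) = (-16*(2 + 2)*44)*(-32) = (-16*4*44)*(-32) = -64*44*(-32) = -2816*(-32) = 90112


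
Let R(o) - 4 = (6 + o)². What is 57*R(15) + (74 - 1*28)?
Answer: 25411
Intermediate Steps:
R(o) = 4 + (6 + o)²
57*R(15) + (74 - 1*28) = 57*(4 + (6 + 15)²) + (74 - 1*28) = 57*(4 + 21²) + (74 - 28) = 57*(4 + 441) + 46 = 57*445 + 46 = 25365 + 46 = 25411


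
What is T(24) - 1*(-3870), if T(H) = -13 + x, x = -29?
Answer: 3828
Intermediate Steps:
T(H) = -42 (T(H) = -13 - 29 = -42)
T(24) - 1*(-3870) = -42 - 1*(-3870) = -42 + 3870 = 3828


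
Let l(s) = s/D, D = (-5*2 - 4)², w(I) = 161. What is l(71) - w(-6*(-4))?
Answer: -31485/196 ≈ -160.64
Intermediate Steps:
D = 196 (D = (-10 - 4)² = (-14)² = 196)
l(s) = s/196
l(71) - w(-6*(-4)) = (1/196)*71 - 1*161 = 71/196 - 161 = -31485/196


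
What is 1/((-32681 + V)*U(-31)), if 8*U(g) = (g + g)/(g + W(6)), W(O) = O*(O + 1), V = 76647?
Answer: -22/681473 ≈ -3.2283e-5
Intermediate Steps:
W(O) = O*(1 + O)
U(g) = g/(4*(42 + g)) (U(g) = ((g + g)/(g + 6*(1 + 6)))/8 = ((2*g)/(g + 6*7))/8 = ((2*g)/(g + 42))/8 = ((2*g)/(42 + g))/8 = (2*g/(42 + g))/8 = g/(4*(42 + g)))
1/((-32681 + V)*U(-31)) = 1/((-32681 + 76647)*(((¼)*(-31)/(42 - 31)))) = 1/(43966*(((¼)*(-31)/11))) = 1/(43966*(((¼)*(-31)*(1/11)))) = 1/(43966*(-31/44)) = (1/43966)*(-44/31) = -22/681473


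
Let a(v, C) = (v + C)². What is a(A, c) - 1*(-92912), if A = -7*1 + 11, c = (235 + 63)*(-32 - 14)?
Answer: 187892528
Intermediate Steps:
c = -13708 (c = 298*(-46) = -13708)
A = 4 (A = -7 + 11 = 4)
a(v, C) = (C + v)²
a(A, c) - 1*(-92912) = (-13708 + 4)² - 1*(-92912) = (-13704)² + 92912 = 187799616 + 92912 = 187892528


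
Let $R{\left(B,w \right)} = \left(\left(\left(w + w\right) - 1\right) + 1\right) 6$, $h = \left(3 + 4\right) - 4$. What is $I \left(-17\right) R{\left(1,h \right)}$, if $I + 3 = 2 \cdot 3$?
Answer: $-1836$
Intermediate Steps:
$I = 3$ ($I = -3 + 2 \cdot 3 = -3 + 6 = 3$)
$h = 3$ ($h = 7 - 4 = 3$)
$R{\left(B,w \right)} = 12 w$ ($R{\left(B,w \right)} = \left(\left(2 w - 1\right) + 1\right) 6 = \left(\left(-1 + 2 w\right) + 1\right) 6 = 2 w 6 = 12 w$)
$I \left(-17\right) R{\left(1,h \right)} = 3 \left(-17\right) 12 \cdot 3 = \left(-51\right) 36 = -1836$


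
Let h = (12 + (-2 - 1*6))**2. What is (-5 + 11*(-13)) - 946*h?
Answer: -15284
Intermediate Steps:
h = 16 (h = (12 + (-2 - 6))**2 = (12 - 8)**2 = 4**2 = 16)
(-5 + 11*(-13)) - 946*h = (-5 + 11*(-13)) - 946*16 = (-5 - 143) - 15136 = -148 - 15136 = -15284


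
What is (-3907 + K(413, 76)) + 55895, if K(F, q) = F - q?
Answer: 52325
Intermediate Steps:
(-3907 + K(413, 76)) + 55895 = (-3907 + (413 - 1*76)) + 55895 = (-3907 + (413 - 76)) + 55895 = (-3907 + 337) + 55895 = -3570 + 55895 = 52325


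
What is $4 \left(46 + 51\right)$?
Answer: $388$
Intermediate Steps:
$4 \left(46 + 51\right) = 4 \cdot 97 = 388$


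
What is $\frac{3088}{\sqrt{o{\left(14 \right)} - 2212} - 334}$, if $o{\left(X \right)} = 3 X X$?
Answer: $- \frac{257848}{28295} - \frac{1544 i \sqrt{406}}{28295} \approx -9.1129 - 1.0995 i$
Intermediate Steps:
$o{\left(X \right)} = 3 X^{2}$
$\frac{3088}{\sqrt{o{\left(14 \right)} - 2212} - 334} = \frac{3088}{\sqrt{3 \cdot 14^{2} - 2212} - 334} = \frac{3088}{\sqrt{3 \cdot 196 - 2212} - 334} = \frac{3088}{\sqrt{588 - 2212} - 334} = \frac{3088}{\sqrt{-1624} - 334} = \frac{3088}{2 i \sqrt{406} - 334} = \frac{3088}{-334 + 2 i \sqrt{406}}$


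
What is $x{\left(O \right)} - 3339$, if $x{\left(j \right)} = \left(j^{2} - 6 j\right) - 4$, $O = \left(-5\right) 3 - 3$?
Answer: $-2911$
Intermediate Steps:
$O = -18$ ($O = -15 - 3 = -18$)
$x{\left(j \right)} = -4 + j^{2} - 6 j$
$x{\left(O \right)} - 3339 = \left(-4 + \left(-18\right)^{2} - -108\right) - 3339 = \left(-4 + 324 + 108\right) - 3339 = 428 - 3339 = -2911$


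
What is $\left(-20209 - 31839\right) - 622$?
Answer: $-52670$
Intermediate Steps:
$\left(-20209 - 31839\right) - 622 = -52048 - 622 = -52670$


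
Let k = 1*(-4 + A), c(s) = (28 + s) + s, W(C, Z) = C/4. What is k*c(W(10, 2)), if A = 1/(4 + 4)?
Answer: -1023/8 ≈ -127.88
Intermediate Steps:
W(C, Z) = C/4 (W(C, Z) = C*(¼) = C/4)
c(s) = 28 + 2*s
A = ⅛ (A = 1/8 = ⅛ ≈ 0.12500)
k = -31/8 (k = 1*(-4 + ⅛) = 1*(-31/8) = -31/8 ≈ -3.8750)
k*c(W(10, 2)) = -31*(28 + 2*((¼)*10))/8 = -31*(28 + 2*(5/2))/8 = -31*(28 + 5)/8 = -31/8*33 = -1023/8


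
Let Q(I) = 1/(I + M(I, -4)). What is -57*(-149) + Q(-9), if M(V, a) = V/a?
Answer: 229307/27 ≈ 8492.8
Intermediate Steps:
Q(I) = 4/(3*I) (Q(I) = 1/(I + I/(-4)) = 1/(I + I*(-¼)) = 1/(I - I/4) = 1/(3*I/4) = 4/(3*I))
-57*(-149) + Q(-9) = -57*(-149) + (4/3)/(-9) = 8493 + (4/3)*(-⅑) = 8493 - 4/27 = 229307/27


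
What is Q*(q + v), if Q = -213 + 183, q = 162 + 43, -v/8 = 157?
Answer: 31530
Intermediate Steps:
v = -1256 (v = -8*157 = -1256)
q = 205
Q = -30
Q*(q + v) = -30*(205 - 1256) = -30*(-1051) = 31530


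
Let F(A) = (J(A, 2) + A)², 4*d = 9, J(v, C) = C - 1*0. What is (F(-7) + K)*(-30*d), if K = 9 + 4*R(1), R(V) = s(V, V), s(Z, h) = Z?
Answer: -2565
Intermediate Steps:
J(v, C) = C (J(v, C) = C + 0 = C)
R(V) = V
d = 9/4 (d = (¼)*9 = 9/4 ≈ 2.2500)
F(A) = (2 + A)²
K = 13 (K = 9 + 4*1 = 9 + 4 = 13)
(F(-7) + K)*(-30*d) = ((2 - 7)² + 13)*(-30*9/4) = ((-5)² + 13)*(-135/2) = (25 + 13)*(-135/2) = 38*(-135/2) = -2565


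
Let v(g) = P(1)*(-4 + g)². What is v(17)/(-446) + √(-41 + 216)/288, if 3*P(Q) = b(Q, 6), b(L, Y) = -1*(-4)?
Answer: -338/669 + 5*√7/288 ≈ -0.45930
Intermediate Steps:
b(L, Y) = 4
P(Q) = 4/3 (P(Q) = (⅓)*4 = 4/3)
v(g) = 4*(-4 + g)²/3
v(17)/(-446) + √(-41 + 216)/288 = (4*(-4 + 17)²/3)/(-446) + √(-41 + 216)/288 = ((4/3)*13²)*(-1/446) + √175*(1/288) = ((4/3)*169)*(-1/446) + (5*√7)*(1/288) = (676/3)*(-1/446) + 5*√7/288 = -338/669 + 5*√7/288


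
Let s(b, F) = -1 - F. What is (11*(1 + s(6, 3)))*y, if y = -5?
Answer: 165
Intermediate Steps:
(11*(1 + s(6, 3)))*y = (11*(1 + (-1 - 1*3)))*(-5) = (11*(1 + (-1 - 3)))*(-5) = (11*(1 - 4))*(-5) = (11*(-3))*(-5) = -33*(-5) = 165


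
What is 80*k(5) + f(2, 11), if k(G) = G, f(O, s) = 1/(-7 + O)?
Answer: 1999/5 ≈ 399.80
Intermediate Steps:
80*k(5) + f(2, 11) = 80*5 + 1/(-7 + 2) = 400 + 1/(-5) = 400 - ⅕ = 1999/5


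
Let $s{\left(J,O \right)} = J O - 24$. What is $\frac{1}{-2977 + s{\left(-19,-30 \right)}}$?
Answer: $- \frac{1}{2431} \approx -0.00041135$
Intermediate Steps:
$s{\left(J,O \right)} = -24 + J O$
$\frac{1}{-2977 + s{\left(-19,-30 \right)}} = \frac{1}{-2977 - -546} = \frac{1}{-2977 + \left(-24 + 570\right)} = \frac{1}{-2977 + 546} = \frac{1}{-2431} = - \frac{1}{2431}$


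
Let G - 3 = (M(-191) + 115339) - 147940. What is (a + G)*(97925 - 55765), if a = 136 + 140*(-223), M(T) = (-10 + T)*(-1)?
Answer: -2676358960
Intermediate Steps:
M(T) = 10 - T
a = -31084 (a = 136 - 31220 = -31084)
G = -32397 (G = 3 + (((10 - 1*(-191)) + 115339) - 147940) = 3 + (((10 + 191) + 115339) - 147940) = 3 + ((201 + 115339) - 147940) = 3 + (115540 - 147940) = 3 - 32400 = -32397)
(a + G)*(97925 - 55765) = (-31084 - 32397)*(97925 - 55765) = -63481*42160 = -2676358960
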